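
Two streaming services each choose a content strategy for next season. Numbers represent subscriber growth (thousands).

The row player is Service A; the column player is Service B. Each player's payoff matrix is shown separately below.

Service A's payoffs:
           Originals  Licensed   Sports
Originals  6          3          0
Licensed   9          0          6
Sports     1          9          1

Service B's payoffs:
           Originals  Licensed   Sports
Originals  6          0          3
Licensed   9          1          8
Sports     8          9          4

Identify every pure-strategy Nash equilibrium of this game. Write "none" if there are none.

(Licensed, Originals), (Sports, Licensed)

(Originals, Originals): Service A can switch to Licensed (6 → 9). Not NE.
(Originals, Licensed): Service A can switch to Sports (3 → 9). Not NE.
(Originals, Sports): Service A can switch to Licensed (0 → 6). Not NE.
(Licensed, Originals): Service A gets 9, best alternative 6; Service B gets 9, best alternative 8. No profitable deviation — NE.
(Licensed, Licensed): Service A can switch to Originals (0 → 3). Not NE.
(Licensed, Sports): Service B can switch to Originals (8 → 9). Not NE.
(Sports, Originals): Service A can switch to Originals (1 → 6). Not NE.
(Sports, Licensed): Service A gets 9, best alternative 3; Service B gets 9, best alternative 8. No profitable deviation — NE.
(The remaining 1 profile has a profitable deviation by the same check.)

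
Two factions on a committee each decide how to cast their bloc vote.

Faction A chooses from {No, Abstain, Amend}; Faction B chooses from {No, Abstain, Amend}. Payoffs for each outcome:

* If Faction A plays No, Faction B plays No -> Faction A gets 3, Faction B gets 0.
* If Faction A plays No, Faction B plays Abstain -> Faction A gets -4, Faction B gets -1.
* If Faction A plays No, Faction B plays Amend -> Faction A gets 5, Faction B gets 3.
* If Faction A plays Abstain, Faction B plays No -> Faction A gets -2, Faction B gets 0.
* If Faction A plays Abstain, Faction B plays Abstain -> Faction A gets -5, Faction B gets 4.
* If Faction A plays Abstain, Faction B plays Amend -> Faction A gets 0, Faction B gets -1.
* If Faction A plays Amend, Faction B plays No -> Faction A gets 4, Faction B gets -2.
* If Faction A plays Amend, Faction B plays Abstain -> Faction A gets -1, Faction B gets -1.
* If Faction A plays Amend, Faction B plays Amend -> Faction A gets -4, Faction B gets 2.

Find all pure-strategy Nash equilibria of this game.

(No, No): Faction A can switch to Amend (3 → 4). Not NE.
(No, Abstain): Faction A can switch to Amend (-4 → -1). Not NE.
(No, Amend): Faction A gets 5, best alternative 0; Faction B gets 3, best alternative 0. No profitable deviation — NE.
(Abstain, No): Faction A can switch to No (-2 → 3). Not NE.
(Abstain, Abstain): Faction A can switch to No (-5 → -4). Not NE.
(Abstain, Amend): Faction A can switch to No (0 → 5). Not NE.
(Amend, No): Faction B can switch to Abstain (-2 → -1). Not NE.
(Amend, Abstain): Faction B can switch to Amend (-1 → 2). Not NE.
(Amend, Amend): Faction A can switch to No (-4 → 5). Not NE.

Pure NE: (No, Amend)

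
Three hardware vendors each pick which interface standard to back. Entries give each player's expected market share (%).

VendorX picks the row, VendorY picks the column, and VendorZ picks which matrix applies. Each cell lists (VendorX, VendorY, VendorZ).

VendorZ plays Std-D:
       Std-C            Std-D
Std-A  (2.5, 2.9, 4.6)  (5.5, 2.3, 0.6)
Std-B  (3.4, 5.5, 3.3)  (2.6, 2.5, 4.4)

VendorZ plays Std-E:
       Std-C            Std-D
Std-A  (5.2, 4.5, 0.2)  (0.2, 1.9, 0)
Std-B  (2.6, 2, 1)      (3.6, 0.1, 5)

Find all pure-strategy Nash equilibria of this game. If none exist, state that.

VendorX against (Std-C, Std-D): payoffs 2.5, 3.4 → best response Std-B.
VendorX against (Std-C, Std-E): payoffs 5.2, 2.6 → best response Std-A.
VendorX against (Std-D, Std-D): payoffs 5.5, 2.6 → best response Std-A.
VendorX against (Std-D, Std-E): payoffs 0.2, 3.6 → best response Std-B.
VendorY against (Std-A, Std-D): payoffs 2.9, 2.3 → best response Std-C.
VendorY against (Std-A, Std-E): payoffs 4.5, 1.9 → best response Std-C.
VendorY against (Std-B, Std-D): payoffs 5.5, 2.5 → best response Std-C.
VendorY against (Std-B, Std-E): payoffs 2, 0.1 → best response Std-C.
VendorZ against (Std-A, Std-C): payoffs 4.6, 0.2 → best response Std-D.
VendorZ against (Std-A, Std-D): payoffs 0.6, 0 → best response Std-D.
VendorZ against (Std-B, Std-C): payoffs 3.3, 1 → best response Std-D.
VendorZ against (Std-B, Std-D): payoffs 4.4, 5 → best response Std-E.
Mutual best responses: (Std-B, Std-C, Std-D).

(Std-B, Std-C, Std-D)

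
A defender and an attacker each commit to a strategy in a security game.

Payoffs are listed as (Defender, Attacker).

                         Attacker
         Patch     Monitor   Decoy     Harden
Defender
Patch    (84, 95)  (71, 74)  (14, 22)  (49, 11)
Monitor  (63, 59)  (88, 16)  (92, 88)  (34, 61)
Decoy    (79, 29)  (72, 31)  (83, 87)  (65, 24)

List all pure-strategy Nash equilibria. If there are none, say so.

Defender against Patch: payoffs 84, 63, 79 → best response Patch.
Defender against Monitor: payoffs 71, 88, 72 → best response Monitor.
Defender against Decoy: payoffs 14, 92, 83 → best response Monitor.
Defender against Harden: payoffs 49, 34, 65 → best response Decoy.
Attacker against Patch: payoffs 95, 74, 22, 11 → best response Patch.
Attacker against Monitor: payoffs 59, 16, 88, 61 → best response Decoy.
Attacker against Decoy: payoffs 29, 31, 87, 24 → best response Decoy.
Mutual best responses: (Patch, Patch); (Monitor, Decoy).

(Patch, Patch); (Monitor, Decoy)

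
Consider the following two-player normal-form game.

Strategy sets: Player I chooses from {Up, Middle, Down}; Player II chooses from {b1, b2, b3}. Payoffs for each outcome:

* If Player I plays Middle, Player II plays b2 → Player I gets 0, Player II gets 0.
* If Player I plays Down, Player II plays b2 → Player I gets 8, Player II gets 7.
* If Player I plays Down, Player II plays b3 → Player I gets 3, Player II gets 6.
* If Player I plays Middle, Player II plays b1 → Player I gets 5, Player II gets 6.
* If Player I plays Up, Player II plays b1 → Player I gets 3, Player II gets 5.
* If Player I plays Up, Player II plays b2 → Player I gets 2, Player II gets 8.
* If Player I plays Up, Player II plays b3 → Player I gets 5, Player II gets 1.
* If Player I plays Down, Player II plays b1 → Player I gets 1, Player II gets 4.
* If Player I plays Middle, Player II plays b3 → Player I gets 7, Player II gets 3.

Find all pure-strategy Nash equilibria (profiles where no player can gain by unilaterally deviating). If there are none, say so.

Pure-strategy Nash equilibria: (Middle, b1); (Down, b2)

(Up, b1): Player I can switch to Middle (3 → 5). Not NE.
(Up, b2): Player I can switch to Down (2 → 8). Not NE.
(Up, b3): Player I can switch to Middle (5 → 7). Not NE.
(Middle, b1): Player I gets 5, best alternative 3; Player II gets 6, best alternative 3. No profitable deviation — NE.
(Middle, b2): Player I can switch to Up (0 → 2). Not NE.
(Middle, b3): Player II can switch to b1 (3 → 6). Not NE.
(Down, b1): Player I can switch to Up (1 → 3). Not NE.
(Down, b2): Player I gets 8, best alternative 2; Player II gets 7, best alternative 6. No profitable deviation — NE.
(Down, b3): Player I can switch to Up (3 → 5). Not NE.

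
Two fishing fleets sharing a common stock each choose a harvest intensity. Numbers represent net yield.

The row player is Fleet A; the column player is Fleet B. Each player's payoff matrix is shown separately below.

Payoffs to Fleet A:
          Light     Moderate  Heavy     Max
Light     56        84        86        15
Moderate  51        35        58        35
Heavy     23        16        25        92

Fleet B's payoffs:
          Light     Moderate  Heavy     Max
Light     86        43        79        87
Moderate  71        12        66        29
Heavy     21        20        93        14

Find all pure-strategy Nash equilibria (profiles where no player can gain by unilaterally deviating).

(Light, Light): Fleet B can switch to Max (86 → 87). Not NE.
(Light, Moderate): Fleet B can switch to Light (43 → 86). Not NE.
(Light, Heavy): Fleet B can switch to Light (79 → 86). Not NE.
(Light, Max): Fleet A can switch to Moderate (15 → 35). Not NE.
(Moderate, Light): Fleet A can switch to Light (51 → 56). Not NE.
(Moderate, Moderate): Fleet A can switch to Light (35 → 84). Not NE.
(Moderate, Heavy): Fleet A can switch to Light (58 → 86). Not NE.
(Moderate, Max): Fleet A can switch to Heavy (35 → 92). Not NE.
(Heavy, Light): Fleet A can switch to Light (23 → 56). Not NE.
(Heavy, Moderate): Fleet A can switch to Light (16 → 84). Not NE.
(The remaining 2 profiles each have a profitable deviation by the same check.)

There is no pure-strategy Nash equilibrium.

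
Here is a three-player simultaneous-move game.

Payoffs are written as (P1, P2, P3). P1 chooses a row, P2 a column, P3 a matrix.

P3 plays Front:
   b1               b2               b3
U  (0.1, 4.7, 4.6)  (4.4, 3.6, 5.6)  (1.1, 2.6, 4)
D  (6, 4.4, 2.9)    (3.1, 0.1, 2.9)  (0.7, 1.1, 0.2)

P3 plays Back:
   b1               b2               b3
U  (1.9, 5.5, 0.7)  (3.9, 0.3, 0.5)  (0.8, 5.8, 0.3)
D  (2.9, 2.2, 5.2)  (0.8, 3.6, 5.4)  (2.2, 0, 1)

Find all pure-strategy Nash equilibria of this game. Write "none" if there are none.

none

(U, b1, Front): P1 can switch to D (0.1 → 6). Not NE.
(U, b1, Back): P1 can switch to D (1.9 → 2.9). Not NE.
(U, b2, Front): P2 can switch to b1 (3.6 → 4.7). Not NE.
(U, b2, Back): P2 can switch to b1 (0.3 → 5.5). Not NE.
(U, b3, Front): P2 can switch to b1 (2.6 → 4.7). Not NE.
(U, b3, Back): P1 can switch to D (0.8 → 2.2). Not NE.
(The remaining 6 profiles each have a profitable deviation by the same check.)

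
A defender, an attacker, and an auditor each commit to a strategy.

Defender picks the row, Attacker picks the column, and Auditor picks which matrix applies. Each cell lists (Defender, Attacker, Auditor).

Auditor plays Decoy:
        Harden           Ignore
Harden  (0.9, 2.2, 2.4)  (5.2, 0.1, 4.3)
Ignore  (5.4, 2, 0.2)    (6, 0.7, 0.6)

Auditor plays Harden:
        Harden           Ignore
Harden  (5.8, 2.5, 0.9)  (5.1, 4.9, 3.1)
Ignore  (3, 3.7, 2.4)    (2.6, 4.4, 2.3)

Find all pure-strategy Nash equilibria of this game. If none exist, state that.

No pure-strategy Nash equilibrium.

(Harden, Harden, Decoy): Defender can switch to Ignore (0.9 → 5.4). Not NE.
(Harden, Harden, Harden): Attacker can switch to Ignore (2.5 → 4.9). Not NE.
(Harden, Ignore, Decoy): Defender can switch to Ignore (5.2 → 6). Not NE.
(Harden, Ignore, Harden): Auditor can switch to Decoy (3.1 → 4.3). Not NE.
(Ignore, Harden, Decoy): Auditor can switch to Harden (0.2 → 2.4). Not NE.
(Ignore, Harden, Harden): Defender can switch to Harden (3 → 5.8). Not NE.
(Ignore, Ignore, Decoy): Attacker can switch to Harden (0.7 → 2). Not NE.
(Ignore, Ignore, Harden): Defender can switch to Harden (2.6 → 5.1). Not NE.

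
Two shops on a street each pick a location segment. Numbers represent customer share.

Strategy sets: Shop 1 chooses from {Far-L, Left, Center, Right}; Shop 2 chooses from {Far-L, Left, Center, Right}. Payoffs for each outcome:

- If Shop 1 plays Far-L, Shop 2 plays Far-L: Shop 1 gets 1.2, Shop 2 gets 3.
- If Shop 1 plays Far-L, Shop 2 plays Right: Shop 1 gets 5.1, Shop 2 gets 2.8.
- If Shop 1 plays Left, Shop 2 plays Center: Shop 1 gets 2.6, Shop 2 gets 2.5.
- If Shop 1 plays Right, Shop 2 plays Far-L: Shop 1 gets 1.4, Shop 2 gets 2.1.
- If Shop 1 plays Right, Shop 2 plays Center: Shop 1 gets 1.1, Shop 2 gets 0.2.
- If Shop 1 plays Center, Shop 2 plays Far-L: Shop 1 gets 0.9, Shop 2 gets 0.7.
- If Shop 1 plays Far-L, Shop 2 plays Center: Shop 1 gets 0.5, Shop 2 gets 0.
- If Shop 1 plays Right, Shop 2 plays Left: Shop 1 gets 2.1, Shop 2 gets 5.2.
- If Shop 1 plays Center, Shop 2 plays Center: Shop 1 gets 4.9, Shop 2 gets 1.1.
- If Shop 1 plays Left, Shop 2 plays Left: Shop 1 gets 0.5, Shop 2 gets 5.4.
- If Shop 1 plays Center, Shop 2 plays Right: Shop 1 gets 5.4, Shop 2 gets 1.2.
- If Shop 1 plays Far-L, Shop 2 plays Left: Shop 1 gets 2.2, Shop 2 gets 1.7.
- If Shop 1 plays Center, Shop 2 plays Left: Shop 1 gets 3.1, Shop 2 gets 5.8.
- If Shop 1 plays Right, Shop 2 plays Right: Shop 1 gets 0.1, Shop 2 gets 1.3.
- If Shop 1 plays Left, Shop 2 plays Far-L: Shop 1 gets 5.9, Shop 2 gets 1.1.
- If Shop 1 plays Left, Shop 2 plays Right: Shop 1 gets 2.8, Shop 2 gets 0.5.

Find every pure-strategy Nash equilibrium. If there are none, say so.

Pure NE: (Center, Left)

Shop 1 against Far-L: payoffs 1.2, 5.9, 0.9, 1.4 → best response Left.
Shop 1 against Left: payoffs 2.2, 0.5, 3.1, 2.1 → best response Center.
Shop 1 against Center: payoffs 0.5, 2.6, 4.9, 1.1 → best response Center.
Shop 1 against Right: payoffs 5.1, 2.8, 5.4, 0.1 → best response Center.
Shop 2 against Far-L: payoffs 3, 1.7, 0, 2.8 → best response Far-L.
Shop 2 against Left: payoffs 1.1, 5.4, 2.5, 0.5 → best response Left.
Shop 2 against Center: payoffs 0.7, 5.8, 1.1, 1.2 → best response Left.
Shop 2 against Right: payoffs 2.1, 5.2, 0.2, 1.3 → best response Left.
Mutual best responses: (Center, Left).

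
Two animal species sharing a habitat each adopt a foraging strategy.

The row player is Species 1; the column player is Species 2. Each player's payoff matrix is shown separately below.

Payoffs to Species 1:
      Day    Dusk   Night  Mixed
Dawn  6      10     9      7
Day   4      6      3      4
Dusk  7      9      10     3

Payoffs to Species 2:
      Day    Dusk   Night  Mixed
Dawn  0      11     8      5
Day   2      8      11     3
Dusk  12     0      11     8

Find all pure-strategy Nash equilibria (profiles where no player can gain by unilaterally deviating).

(Dawn, Day): Species 1 can switch to Dusk (6 → 7). Not NE.
(Dawn, Dusk): Species 1 gets 10, best alternative 9; Species 2 gets 11, best alternative 8. No profitable deviation — NE.
(Dawn, Night): Species 1 can switch to Dusk (9 → 10). Not NE.
(Dawn, Mixed): Species 2 can switch to Dusk (5 → 11). Not NE.
(Day, Day): Species 1 can switch to Dawn (4 → 6). Not NE.
(Day, Dusk): Species 1 can switch to Dawn (6 → 10). Not NE.
(Day, Night): Species 1 can switch to Dawn (3 → 9). Not NE.
(Day, Mixed): Species 1 can switch to Dawn (4 → 7). Not NE.
(Dusk, Day): Species 1 gets 7, best alternative 6; Species 2 gets 12, best alternative 11. No profitable deviation — NE.
(Dusk, Dusk): Species 1 can switch to Dawn (9 → 10). Not NE.
(Dusk, Night): Species 2 can switch to Day (11 → 12). Not NE.
(Dusk, Mixed): Species 1 can switch to Dawn (3 → 7). Not NE.

Pure-strategy Nash equilibria: (Dawn, Dusk); (Dusk, Day)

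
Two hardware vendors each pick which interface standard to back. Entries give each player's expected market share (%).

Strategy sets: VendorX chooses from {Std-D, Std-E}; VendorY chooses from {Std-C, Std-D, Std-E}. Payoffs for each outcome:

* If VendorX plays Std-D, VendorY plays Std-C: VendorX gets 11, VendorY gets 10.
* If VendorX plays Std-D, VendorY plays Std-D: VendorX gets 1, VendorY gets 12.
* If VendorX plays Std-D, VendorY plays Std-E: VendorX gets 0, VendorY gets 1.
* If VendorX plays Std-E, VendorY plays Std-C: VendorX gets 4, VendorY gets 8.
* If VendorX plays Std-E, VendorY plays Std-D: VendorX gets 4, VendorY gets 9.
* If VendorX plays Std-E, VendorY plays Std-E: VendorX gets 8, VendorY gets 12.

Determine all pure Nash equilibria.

The unique pure-strategy Nash equilibrium is (Std-E, Std-E).

VendorX against Std-C: payoffs 11, 4 → best response Std-D.
VendorX against Std-D: payoffs 1, 4 → best response Std-E.
VendorX against Std-E: payoffs 0, 8 → best response Std-E.
VendorY against Std-D: payoffs 10, 12, 1 → best response Std-D.
VendorY against Std-E: payoffs 8, 9, 12 → best response Std-E.
Mutual best responses: (Std-E, Std-E).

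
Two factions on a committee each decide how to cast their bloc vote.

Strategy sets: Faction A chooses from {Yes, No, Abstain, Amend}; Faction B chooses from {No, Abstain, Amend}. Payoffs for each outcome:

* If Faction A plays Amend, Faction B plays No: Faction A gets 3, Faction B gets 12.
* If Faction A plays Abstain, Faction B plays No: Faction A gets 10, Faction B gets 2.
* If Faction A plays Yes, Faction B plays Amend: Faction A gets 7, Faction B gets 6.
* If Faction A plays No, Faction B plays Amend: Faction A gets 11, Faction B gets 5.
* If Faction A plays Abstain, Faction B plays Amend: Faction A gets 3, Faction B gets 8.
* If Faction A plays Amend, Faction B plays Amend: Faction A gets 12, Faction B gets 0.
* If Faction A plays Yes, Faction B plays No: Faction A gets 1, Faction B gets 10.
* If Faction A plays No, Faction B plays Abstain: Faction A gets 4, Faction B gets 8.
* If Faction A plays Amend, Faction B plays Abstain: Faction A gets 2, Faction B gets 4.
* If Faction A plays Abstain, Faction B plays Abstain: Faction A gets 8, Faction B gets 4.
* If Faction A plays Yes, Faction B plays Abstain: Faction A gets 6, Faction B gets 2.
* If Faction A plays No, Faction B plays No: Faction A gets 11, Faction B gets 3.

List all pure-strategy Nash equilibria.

none

Faction A against No: payoffs 1, 11, 10, 3 → best response No.
Faction A against Abstain: payoffs 6, 4, 8, 2 → best response Abstain.
Faction A against Amend: payoffs 7, 11, 3, 12 → best response Amend.
Faction B against Yes: payoffs 10, 2, 6 → best response No.
Faction B against No: payoffs 3, 8, 5 → best response Abstain.
Faction B against Abstain: payoffs 2, 4, 8 → best response Amend.
Faction B against Amend: payoffs 12, 4, 0 → best response No.
No profile is a mutual best response for all players.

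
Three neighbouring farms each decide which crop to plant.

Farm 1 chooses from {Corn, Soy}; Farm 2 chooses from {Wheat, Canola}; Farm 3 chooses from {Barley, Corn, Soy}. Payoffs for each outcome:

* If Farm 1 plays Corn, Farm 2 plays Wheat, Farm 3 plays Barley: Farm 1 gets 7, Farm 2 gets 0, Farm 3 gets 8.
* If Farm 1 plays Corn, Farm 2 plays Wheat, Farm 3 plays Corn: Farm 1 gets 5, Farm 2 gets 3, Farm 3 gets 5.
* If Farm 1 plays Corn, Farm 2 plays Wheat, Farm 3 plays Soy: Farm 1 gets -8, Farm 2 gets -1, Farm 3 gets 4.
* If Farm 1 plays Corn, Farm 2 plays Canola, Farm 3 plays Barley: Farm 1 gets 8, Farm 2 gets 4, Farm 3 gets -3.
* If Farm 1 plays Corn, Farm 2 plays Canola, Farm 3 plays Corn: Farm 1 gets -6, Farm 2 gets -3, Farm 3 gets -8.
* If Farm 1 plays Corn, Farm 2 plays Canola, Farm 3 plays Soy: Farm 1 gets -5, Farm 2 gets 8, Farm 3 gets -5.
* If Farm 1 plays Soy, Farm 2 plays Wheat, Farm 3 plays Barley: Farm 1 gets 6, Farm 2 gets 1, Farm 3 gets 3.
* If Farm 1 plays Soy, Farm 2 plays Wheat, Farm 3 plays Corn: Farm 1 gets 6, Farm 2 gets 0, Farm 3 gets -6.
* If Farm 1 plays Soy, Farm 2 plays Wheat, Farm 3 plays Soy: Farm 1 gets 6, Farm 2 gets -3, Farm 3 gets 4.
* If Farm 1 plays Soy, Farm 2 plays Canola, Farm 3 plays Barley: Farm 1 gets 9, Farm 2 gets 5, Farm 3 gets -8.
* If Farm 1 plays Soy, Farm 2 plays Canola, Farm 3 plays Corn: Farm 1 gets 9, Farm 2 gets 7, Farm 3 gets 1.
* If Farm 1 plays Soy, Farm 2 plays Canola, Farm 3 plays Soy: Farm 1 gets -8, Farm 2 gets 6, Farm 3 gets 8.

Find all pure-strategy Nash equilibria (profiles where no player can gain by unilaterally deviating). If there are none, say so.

none

Farm 1 against (Wheat, Barley): payoffs 7, 6 → best response Corn.
Farm 1 against (Wheat, Corn): payoffs 5, 6 → best response Soy.
Farm 1 against (Wheat, Soy): payoffs -8, 6 → best response Soy.
Farm 1 against (Canola, Barley): payoffs 8, 9 → best response Soy.
Farm 1 against (Canola, Corn): payoffs -6, 9 → best response Soy.
Farm 1 against (Canola, Soy): payoffs -5, -8 → best response Corn.
Farm 2 against (Corn, Barley): payoffs 0, 4 → best response Canola.
Farm 2 against (Corn, Corn): payoffs 3, -3 → best response Wheat.
Farm 2 against (Corn, Soy): payoffs -1, 8 → best response Canola.
Farm 2 against (Soy, Barley): payoffs 1, 5 → best response Canola.
Farm 2 against (Soy, Corn): payoffs 0, 7 → best response Canola.
Farm 2 against (Soy, Soy): payoffs -3, 6 → best response Canola.
Farm 3 against (Corn, Wheat): payoffs 8, 5, 4 → best response Barley.
Farm 3 against (Corn, Canola): payoffs -3, -8, -5 → best response Barley.
Farm 3 against (Soy, Wheat): payoffs 3, -6, 4 → best response Soy.
Farm 3 against (Soy, Canola): payoffs -8, 1, 8 → best response Soy.
No profile is a mutual best response for all players.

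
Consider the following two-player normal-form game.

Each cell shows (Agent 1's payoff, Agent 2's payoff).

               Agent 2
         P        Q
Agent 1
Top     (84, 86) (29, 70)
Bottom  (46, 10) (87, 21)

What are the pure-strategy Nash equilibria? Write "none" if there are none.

(Top, P), (Bottom, Q)

Agent 1 against P: payoffs 84, 46 → best response Top.
Agent 1 against Q: payoffs 29, 87 → best response Bottom.
Agent 2 against Top: payoffs 86, 70 → best response P.
Agent 2 against Bottom: payoffs 10, 21 → best response Q.
Mutual best responses: (Top, P); (Bottom, Q).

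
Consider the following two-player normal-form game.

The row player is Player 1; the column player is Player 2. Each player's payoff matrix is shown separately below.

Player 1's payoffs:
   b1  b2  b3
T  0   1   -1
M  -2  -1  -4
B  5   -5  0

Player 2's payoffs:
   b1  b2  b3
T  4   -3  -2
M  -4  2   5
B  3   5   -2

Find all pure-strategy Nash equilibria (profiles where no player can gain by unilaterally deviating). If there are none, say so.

There is no pure-strategy Nash equilibrium.

Mark each player's best response to every combination of opponents' strategies; a profile where every player is best-responding is a pure Nash equilibrium.
Player 1 against b1: payoffs 0, -2, 5 → best response B.
Player 1 against b2: payoffs 1, -1, -5 → best response T.
Player 1 against b3: payoffs -1, -4, 0 → best response B.
Player 2 against T: payoffs 4, -3, -2 → best response b1.
Player 2 against M: payoffs -4, 2, 5 → best response b3.
Player 2 against B: payoffs 3, 5, -2 → best response b2.
No profile is a mutual best response for all players.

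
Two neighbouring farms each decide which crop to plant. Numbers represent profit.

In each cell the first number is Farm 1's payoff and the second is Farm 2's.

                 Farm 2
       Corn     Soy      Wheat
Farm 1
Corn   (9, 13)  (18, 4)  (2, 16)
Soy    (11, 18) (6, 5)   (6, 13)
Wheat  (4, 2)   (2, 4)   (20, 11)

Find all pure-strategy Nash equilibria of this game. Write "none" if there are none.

(Soy, Corn) and (Wheat, Wheat)

(Corn, Corn): Farm 1 can switch to Soy (9 → 11). Not NE.
(Corn, Soy): Farm 2 can switch to Corn (4 → 13). Not NE.
(Corn, Wheat): Farm 1 can switch to Soy (2 → 6). Not NE.
(Soy, Corn): Farm 1 gets 11, best alternative 9; Farm 2 gets 18, best alternative 13. No profitable deviation — NE.
(Soy, Soy): Farm 1 can switch to Corn (6 → 18). Not NE.
(Soy, Wheat): Farm 1 can switch to Wheat (6 → 20). Not NE.
(Wheat, Corn): Farm 1 can switch to Corn (4 → 9). Not NE.
(Wheat, Soy): Farm 1 can switch to Corn (2 → 18). Not NE.
(Wheat, Wheat): Farm 1 gets 20, best alternative 6; Farm 2 gets 11, best alternative 4. No profitable deviation — NE.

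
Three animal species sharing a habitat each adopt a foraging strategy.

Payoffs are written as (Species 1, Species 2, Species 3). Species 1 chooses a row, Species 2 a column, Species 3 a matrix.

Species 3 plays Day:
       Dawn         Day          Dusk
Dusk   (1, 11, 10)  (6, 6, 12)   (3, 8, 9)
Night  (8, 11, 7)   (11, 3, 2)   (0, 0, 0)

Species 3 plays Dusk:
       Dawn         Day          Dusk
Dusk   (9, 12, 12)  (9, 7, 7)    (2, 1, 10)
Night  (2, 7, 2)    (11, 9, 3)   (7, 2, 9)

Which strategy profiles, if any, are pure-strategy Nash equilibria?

Pure-strategy Nash equilibria: (Dusk, Dawn, Dusk) and (Night, Dawn, Day) and (Night, Day, Dusk)

For each strategy profile, look for a profitable unilateral deviation.
(Dusk, Dawn, Day): Species 1 can switch to Night (1 → 8). Not NE.
(Dusk, Dawn, Dusk): Species 1 gets 9, best alternative 2; Species 2 gets 12, best alternative 7; Species 3 gets 12, best alternative 10. No profitable deviation — NE.
(Dusk, Day, Day): Species 1 can switch to Night (6 → 11). Not NE.
(Dusk, Day, Dusk): Species 1 can switch to Night (9 → 11). Not NE.
(Dusk, Dusk, Day): Species 2 can switch to Dawn (8 → 11). Not NE.
(Dusk, Dusk, Dusk): Species 1 can switch to Night (2 → 7). Not NE.
(Night, Dawn, Day): Species 1 gets 8, best alternative 1; Species 2 gets 11, best alternative 3; Species 3 gets 7, best alternative 2. No profitable deviation — NE.
(Night, Dawn, Dusk): Species 1 can switch to Dusk (2 → 9). Not NE.
(Night, Day, Day): Species 2 can switch to Dawn (3 → 11). Not NE.
(Night, Day, Dusk): Species 1 gets 11, best alternative 9; Species 2 gets 9, best alternative 7; Species 3 gets 3, best alternative 2. No profitable deviation — NE.
(Night, Dusk, Day): Species 1 can switch to Dusk (0 → 3). Not NE.
(The remaining 1 profile has a profitable deviation by the same check.)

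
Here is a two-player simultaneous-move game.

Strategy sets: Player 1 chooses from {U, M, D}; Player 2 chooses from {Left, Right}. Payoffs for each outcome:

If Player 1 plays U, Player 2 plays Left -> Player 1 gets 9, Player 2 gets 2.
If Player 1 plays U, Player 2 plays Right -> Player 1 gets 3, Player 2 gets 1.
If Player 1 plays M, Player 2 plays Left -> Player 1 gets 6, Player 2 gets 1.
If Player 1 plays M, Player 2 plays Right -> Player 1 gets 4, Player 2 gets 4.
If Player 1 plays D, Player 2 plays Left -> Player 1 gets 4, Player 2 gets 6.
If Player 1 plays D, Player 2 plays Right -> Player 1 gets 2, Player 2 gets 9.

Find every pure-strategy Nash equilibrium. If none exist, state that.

Player 1 against Left: payoffs 9, 6, 4 → best response U.
Player 1 against Right: payoffs 3, 4, 2 → best response M.
Player 2 against U: payoffs 2, 1 → best response Left.
Player 2 against M: payoffs 1, 4 → best response Right.
Player 2 against D: payoffs 6, 9 → best response Right.
Mutual best responses: (U, Left); (M, Right).

(U, Left), (M, Right)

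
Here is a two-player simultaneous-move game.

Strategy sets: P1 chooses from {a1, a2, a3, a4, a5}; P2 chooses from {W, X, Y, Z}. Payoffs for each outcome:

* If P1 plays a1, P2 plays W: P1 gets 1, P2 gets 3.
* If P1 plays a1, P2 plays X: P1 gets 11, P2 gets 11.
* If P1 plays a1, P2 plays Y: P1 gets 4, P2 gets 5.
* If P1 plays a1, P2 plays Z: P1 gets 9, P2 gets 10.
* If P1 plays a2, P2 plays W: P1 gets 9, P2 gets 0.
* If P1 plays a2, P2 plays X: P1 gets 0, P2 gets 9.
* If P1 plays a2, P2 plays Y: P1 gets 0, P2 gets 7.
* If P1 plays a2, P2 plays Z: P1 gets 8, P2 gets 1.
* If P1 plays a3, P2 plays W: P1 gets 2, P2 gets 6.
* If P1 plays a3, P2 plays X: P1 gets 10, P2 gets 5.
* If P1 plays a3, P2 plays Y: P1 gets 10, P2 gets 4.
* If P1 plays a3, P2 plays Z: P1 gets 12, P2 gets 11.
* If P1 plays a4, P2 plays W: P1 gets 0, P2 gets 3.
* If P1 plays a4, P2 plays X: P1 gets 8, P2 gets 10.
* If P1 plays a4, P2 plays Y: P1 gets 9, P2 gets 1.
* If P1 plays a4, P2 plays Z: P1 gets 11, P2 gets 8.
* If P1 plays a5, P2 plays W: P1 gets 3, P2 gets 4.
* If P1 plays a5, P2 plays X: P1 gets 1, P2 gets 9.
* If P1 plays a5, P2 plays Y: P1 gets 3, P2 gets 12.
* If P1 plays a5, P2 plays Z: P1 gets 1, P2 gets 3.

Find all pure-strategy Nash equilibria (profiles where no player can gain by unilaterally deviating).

Check each profile: it is a Nash equilibrium iff no player can strictly gain by switching unilaterally.
(a1, W): P1 can switch to a2 (1 → 9). Not NE.
(a1, X): P1 gets 11, best alternative 10; P2 gets 11, best alternative 10. No profitable deviation — NE.
(a1, Y): P1 can switch to a3 (4 → 10). Not NE.
(a1, Z): P1 can switch to a3 (9 → 12). Not NE.
(a2, W): P2 can switch to X (0 → 9). Not NE.
(a2, X): P1 can switch to a1 (0 → 11). Not NE.
(a2, Y): P1 can switch to a1 (0 → 4). Not NE.
(a2, Z): P1 can switch to a1 (8 → 9). Not NE.
(a3, W): P1 can switch to a2 (2 → 9). Not NE.
(a3, X): P1 can switch to a1 (10 → 11). Not NE.
(a3, Y): P2 can switch to W (4 → 6). Not NE.
(a3, Z): P1 gets 12, best alternative 11; P2 gets 11, best alternative 6. No profitable deviation — NE.
(a4, W): P1 can switch to a1 (0 → 1). Not NE.
(a4, X): P1 can switch to a1 (8 → 11). Not NE.
(The remaining 6 profiles each have a profitable deviation by the same check.)

Pure-strategy Nash equilibria: (a1, X) and (a3, Z)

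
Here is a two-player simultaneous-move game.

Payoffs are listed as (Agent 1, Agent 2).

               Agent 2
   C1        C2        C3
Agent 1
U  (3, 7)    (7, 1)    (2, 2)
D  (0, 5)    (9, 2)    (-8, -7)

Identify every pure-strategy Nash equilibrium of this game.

The unique pure-strategy Nash equilibrium is (U, C1).

For each player, find the best response to each opponent profile; mutual best responses are the pure NE.
Agent 1 against C1: payoffs 3, 0 → best response U.
Agent 1 against C2: payoffs 7, 9 → best response D.
Agent 1 against C3: payoffs 2, -8 → best response U.
Agent 2 against U: payoffs 7, 1, 2 → best response C1.
Agent 2 against D: payoffs 5, 2, -7 → best response C1.
Mutual best responses: (U, C1).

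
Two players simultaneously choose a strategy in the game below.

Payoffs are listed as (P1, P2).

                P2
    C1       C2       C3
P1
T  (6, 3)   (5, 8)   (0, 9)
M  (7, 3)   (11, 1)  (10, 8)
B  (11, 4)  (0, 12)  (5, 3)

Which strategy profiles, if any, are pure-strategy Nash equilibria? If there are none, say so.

(T, C1): P1 can switch to M (6 → 7). Not NE.
(T, C2): P1 can switch to M (5 → 11). Not NE.
(T, C3): P1 can switch to M (0 → 10). Not NE.
(M, C1): P1 can switch to B (7 → 11). Not NE.
(M, C2): P2 can switch to C1 (1 → 3). Not NE.
(M, C3): P1 gets 10, best alternative 5; P2 gets 8, best alternative 3. No profitable deviation — NE.
(B, C1): P2 can switch to C2 (4 → 12). Not NE.
(The remaining 2 profiles each have a profitable deviation by the same check.)

(M, C3)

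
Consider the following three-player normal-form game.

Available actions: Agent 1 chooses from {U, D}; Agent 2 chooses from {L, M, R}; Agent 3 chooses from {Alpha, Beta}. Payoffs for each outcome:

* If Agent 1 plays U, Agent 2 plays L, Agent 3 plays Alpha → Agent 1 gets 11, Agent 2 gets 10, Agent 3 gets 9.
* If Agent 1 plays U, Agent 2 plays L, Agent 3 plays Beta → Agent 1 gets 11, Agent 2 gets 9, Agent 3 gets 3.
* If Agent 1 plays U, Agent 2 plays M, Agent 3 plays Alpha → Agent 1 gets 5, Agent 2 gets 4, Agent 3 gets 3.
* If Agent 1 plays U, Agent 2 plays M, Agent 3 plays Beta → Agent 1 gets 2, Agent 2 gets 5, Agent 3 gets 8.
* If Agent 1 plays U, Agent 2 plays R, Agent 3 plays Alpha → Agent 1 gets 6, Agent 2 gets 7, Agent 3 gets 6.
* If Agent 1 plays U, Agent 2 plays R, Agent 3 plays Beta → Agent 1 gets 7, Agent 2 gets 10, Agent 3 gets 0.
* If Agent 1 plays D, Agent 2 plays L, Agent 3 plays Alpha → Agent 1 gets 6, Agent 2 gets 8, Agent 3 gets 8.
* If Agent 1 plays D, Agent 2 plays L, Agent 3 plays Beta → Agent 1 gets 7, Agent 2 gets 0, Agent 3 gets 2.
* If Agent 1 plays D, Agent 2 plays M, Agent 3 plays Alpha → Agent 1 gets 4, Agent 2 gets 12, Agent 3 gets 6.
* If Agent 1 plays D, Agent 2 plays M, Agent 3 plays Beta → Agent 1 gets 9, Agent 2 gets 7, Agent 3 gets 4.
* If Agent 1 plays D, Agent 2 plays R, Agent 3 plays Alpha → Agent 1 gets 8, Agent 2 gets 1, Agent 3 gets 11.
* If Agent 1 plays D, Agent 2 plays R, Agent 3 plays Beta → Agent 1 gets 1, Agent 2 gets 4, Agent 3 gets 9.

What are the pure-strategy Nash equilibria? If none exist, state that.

For each player, find the best response to each opponent profile; mutual best responses are the pure NE.
Agent 1 against (L, Alpha): payoffs 11, 6 → best response U.
Agent 1 against (L, Beta): payoffs 11, 7 → best response U.
Agent 1 against (M, Alpha): payoffs 5, 4 → best response U.
Agent 1 against (M, Beta): payoffs 2, 9 → best response D.
Agent 1 against (R, Alpha): payoffs 6, 8 → best response D.
Agent 1 against (R, Beta): payoffs 7, 1 → best response U.
Agent 2 against (U, Alpha): payoffs 10, 4, 7 → best response L.
Agent 2 against (U, Beta): payoffs 9, 5, 10 → best response R.
Agent 2 against (D, Alpha): payoffs 8, 12, 1 → best response M.
Agent 2 against (D, Beta): payoffs 0, 7, 4 → best response M.
Agent 3 against (U, L): payoffs 9, 3 → best response Alpha.
Agent 3 against (U, M): payoffs 3, 8 → best response Beta.
Agent 3 against (U, R): payoffs 6, 0 → best response Alpha.
Agent 3 against (D, L): payoffs 8, 2 → best response Alpha.
Agent 3 against (D, M): payoffs 6, 4 → best response Alpha.
Agent 3 against (D, R): payoffs 11, 9 → best response Alpha.
Mutual best responses: (U, L, Alpha).

(U, L, Alpha)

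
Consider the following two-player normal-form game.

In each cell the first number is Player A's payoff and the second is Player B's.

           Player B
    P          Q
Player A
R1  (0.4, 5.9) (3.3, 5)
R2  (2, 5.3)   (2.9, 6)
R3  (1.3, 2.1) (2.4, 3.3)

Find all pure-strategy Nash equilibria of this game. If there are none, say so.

(R1, P): Player A can switch to R2 (0.4 → 2). Not NE.
(R1, Q): Player B can switch to P (5 → 5.9). Not NE.
(R2, P): Player B can switch to Q (5.3 → 6). Not NE.
(R2, Q): Player A can switch to R1 (2.9 → 3.3). Not NE.
(R3, P): Player A can switch to R2 (1.3 → 2). Not NE.
(R3, Q): Player A can switch to R1 (2.4 → 3.3). Not NE.

This game has no pure Nash equilibrium.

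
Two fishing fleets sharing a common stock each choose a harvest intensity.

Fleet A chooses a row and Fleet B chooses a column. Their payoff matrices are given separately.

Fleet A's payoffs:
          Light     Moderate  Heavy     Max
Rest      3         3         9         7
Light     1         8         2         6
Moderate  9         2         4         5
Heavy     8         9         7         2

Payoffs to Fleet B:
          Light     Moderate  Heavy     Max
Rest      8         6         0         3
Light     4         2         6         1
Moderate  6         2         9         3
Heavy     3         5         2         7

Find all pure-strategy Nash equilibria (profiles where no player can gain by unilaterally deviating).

No pure-strategy Nash equilibrium.

(Rest, Light): Fleet A can switch to Moderate (3 → 9). Not NE.
(Rest, Moderate): Fleet A can switch to Light (3 → 8). Not NE.
(Rest, Heavy): Fleet B can switch to Light (0 → 8). Not NE.
(Rest, Max): Fleet B can switch to Light (3 → 8). Not NE.
(Light, Light): Fleet A can switch to Rest (1 → 3). Not NE.
(Light, Moderate): Fleet A can switch to Heavy (8 → 9). Not NE.
(Light, Heavy): Fleet A can switch to Rest (2 → 9). Not NE.
(Light, Max): Fleet A can switch to Rest (6 → 7). Not NE.
(Moderate, Light): Fleet B can switch to Heavy (6 → 9). Not NE.
(Moderate, Moderate): Fleet A can switch to Rest (2 → 3). Not NE.
(The remaining 6 profiles each have a profitable deviation by the same check.)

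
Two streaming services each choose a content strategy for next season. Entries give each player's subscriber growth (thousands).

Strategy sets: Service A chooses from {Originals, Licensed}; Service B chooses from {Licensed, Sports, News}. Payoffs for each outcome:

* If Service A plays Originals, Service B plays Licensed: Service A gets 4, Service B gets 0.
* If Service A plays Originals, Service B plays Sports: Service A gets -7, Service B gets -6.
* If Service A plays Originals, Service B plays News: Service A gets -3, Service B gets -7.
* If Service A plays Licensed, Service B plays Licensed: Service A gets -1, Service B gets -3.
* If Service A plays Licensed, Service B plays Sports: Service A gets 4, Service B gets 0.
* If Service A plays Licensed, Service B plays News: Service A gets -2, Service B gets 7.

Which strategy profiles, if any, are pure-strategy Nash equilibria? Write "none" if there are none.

The pure Nash equilibria are (Originals, Licensed); (Licensed, News).

Service A against Licensed: payoffs 4, -1 → best response Originals.
Service A against Sports: payoffs -7, 4 → best response Licensed.
Service A against News: payoffs -3, -2 → best response Licensed.
Service B against Originals: payoffs 0, -6, -7 → best response Licensed.
Service B against Licensed: payoffs -3, 0, 7 → best response News.
Mutual best responses: (Originals, Licensed); (Licensed, News).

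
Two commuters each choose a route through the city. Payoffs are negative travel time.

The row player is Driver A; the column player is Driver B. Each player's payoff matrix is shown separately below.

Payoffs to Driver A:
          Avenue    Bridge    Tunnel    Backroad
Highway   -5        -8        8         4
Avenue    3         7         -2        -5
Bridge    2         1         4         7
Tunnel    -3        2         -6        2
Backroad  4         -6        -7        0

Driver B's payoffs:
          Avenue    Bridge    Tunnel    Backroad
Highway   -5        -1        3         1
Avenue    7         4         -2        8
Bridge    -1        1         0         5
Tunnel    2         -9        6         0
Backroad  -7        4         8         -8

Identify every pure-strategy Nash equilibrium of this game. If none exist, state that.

(Highway, Avenue): Driver A can switch to Avenue (-5 → 3). Not NE.
(Highway, Bridge): Driver A can switch to Avenue (-8 → 7). Not NE.
(Highway, Tunnel): Driver A gets 8, best alternative 4; Driver B gets 3, best alternative 1. No profitable deviation — NE.
(Highway, Backroad): Driver A can switch to Bridge (4 → 7). Not NE.
(Avenue, Avenue): Driver A can switch to Backroad (3 → 4). Not NE.
(Avenue, Bridge): Driver B can switch to Avenue (4 → 7). Not NE.
(Avenue, Tunnel): Driver A can switch to Highway (-2 → 8). Not NE.
(Avenue, Backroad): Driver A can switch to Highway (-5 → 4). Not NE.
(Bridge, Avenue): Driver A can switch to Avenue (2 → 3). Not NE.
(Bridge, Bridge): Driver A can switch to Avenue (1 → 7). Not NE.
(Bridge, Tunnel): Driver A can switch to Highway (4 → 8). Not NE.
(Bridge, Backroad): Driver A gets 7, best alternative 4; Driver B gets 5, best alternative 1. No profitable deviation — NE.
(Tunnel, Avenue): Driver A can switch to Avenue (-3 → 3). Not NE.
(Tunnel, Bridge): Driver A can switch to Avenue (2 → 7). Not NE.
(The remaining 6 profiles each have a profitable deviation by the same check.)

(Highway, Tunnel); (Bridge, Backroad)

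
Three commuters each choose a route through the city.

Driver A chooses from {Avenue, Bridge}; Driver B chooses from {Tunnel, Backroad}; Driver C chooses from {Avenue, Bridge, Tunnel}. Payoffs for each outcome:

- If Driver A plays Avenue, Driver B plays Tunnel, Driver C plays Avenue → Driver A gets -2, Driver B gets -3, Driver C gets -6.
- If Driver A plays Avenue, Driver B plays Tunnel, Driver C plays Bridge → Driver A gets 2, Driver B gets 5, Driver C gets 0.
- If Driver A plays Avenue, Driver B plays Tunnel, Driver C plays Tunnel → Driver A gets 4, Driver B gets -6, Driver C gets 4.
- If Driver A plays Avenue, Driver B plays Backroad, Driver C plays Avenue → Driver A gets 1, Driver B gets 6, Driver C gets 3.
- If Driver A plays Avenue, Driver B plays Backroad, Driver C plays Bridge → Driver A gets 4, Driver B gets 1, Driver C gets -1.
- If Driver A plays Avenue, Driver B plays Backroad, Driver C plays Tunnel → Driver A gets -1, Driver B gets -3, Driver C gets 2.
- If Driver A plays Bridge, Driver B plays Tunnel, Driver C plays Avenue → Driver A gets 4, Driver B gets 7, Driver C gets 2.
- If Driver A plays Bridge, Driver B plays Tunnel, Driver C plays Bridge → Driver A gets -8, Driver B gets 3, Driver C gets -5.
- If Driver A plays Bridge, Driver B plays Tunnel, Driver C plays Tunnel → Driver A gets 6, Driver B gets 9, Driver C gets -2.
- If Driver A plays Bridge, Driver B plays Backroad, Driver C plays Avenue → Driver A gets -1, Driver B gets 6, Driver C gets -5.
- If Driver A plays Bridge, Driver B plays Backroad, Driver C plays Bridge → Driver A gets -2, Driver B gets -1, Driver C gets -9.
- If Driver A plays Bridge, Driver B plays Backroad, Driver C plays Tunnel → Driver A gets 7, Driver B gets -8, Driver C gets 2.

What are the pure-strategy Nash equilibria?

For each player, find the best response to each opponent profile; mutual best responses are the pure NE.
Driver A against (Tunnel, Avenue): payoffs -2, 4 → best response Bridge.
Driver A against (Tunnel, Bridge): payoffs 2, -8 → best response Avenue.
Driver A against (Tunnel, Tunnel): payoffs 4, 6 → best response Bridge.
Driver A against (Backroad, Avenue): payoffs 1, -1 → best response Avenue.
Driver A against (Backroad, Bridge): payoffs 4, -2 → best response Avenue.
Driver A against (Backroad, Tunnel): payoffs -1, 7 → best response Bridge.
Driver B against (Avenue, Avenue): payoffs -3, 6 → best response Backroad.
Driver B against (Avenue, Bridge): payoffs 5, 1 → best response Tunnel.
Driver B against (Avenue, Tunnel): payoffs -6, -3 → best response Backroad.
Driver B against (Bridge, Avenue): payoffs 7, 6 → best response Tunnel.
Driver B against (Bridge, Bridge): payoffs 3, -1 → best response Tunnel.
Driver B against (Bridge, Tunnel): payoffs 9, -8 → best response Tunnel.
Driver C against (Avenue, Tunnel): payoffs -6, 0, 4 → best response Tunnel.
Driver C against (Avenue, Backroad): payoffs 3, -1, 2 → best response Avenue.
Driver C against (Bridge, Tunnel): payoffs 2, -5, -2 → best response Avenue.
Driver C against (Bridge, Backroad): payoffs -5, -9, 2 → best response Tunnel.
Mutual best responses: (Avenue, Backroad, Avenue); (Bridge, Tunnel, Avenue).

Pure-strategy Nash equilibria: (Avenue, Backroad, Avenue) and (Bridge, Tunnel, Avenue)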